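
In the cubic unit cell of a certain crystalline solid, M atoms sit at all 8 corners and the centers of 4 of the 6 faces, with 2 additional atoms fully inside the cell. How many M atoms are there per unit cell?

5

Corner atoms are shared by 8 cells (1/8 each), face atoms by 2 (1/2 each), interior atoms are unshared.
Net atoms = 8 × 1/8 + 4 × 1/2 + 2 = 1 + 2 + 2 = 5.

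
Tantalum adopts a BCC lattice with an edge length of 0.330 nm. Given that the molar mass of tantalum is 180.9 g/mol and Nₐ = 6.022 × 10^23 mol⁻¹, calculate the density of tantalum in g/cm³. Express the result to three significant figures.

16.7 g/cm³

A BCC unit cell contains Z = 2 atoms.
Cell volume: a³ = (0.330 nm)³ = (3.300 × 10^-8 cm)³ = 3.594 × 10^-23 cm³.
ρ = Z·M/(N_A·a³) = 2 × 180.9 / (6.022 × 10²³ × 3.594 × 10^-23) = 16.72 g/cm³.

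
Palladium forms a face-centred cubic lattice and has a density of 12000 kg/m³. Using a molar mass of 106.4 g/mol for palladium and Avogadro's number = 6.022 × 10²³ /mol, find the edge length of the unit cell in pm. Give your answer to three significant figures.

389 pm

With Z = 4 atoms per FCC cell, a³ = Z·M/(N_A·ρ) = 4 × 106.4 / (6.022 × 10²³ × 12.00 g/cm³) = 5.890 × 10^-23 cm³.
a = (5.890 × 10^-23)^(1/3) = 3.891 × 10^-8 cm = 389 pm.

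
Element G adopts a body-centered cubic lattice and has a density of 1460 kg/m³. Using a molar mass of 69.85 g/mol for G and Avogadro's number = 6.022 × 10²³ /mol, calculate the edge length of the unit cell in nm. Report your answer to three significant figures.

0.542 nm

With Z = 2 atoms per BCC cell, a³ = Z·M/(N_A·ρ) = 2 × 69.85 / (6.022 × 10²³ × 1.460 g/cm³) = 1.589 × 10^-22 cm³.
a = (1.589 × 10^-22)^(1/3) = 5.416 × 10^-8 cm = 0.542 nm.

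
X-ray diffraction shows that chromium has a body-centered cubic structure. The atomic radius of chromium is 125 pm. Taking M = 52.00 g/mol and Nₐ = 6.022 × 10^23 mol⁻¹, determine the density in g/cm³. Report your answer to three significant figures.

7.18 g/cm³

In a BCC lattice, atoms touch along the body diagonal, so √3·a = 4r, giving a = 288.7 pm = 2.887 × 10^-8 cm.
With Z = 2, ρ = Z·M/(N_A·a³) = 2 × 52.00 / (6.022 × 10²³ × 2.406 × 10^-23) = 7.179 g/cm³.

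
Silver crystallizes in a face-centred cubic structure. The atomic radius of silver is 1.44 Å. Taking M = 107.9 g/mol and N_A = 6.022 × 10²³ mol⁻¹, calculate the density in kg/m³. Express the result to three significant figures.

In an FCC lattice, atoms touch along the face diagonal, so √2·a = 4r, giving a = 4.073 Å = 4.073 × 10^-8 cm.
With Z = 4, ρ = Z·M/(N_A·a³) = 4 × 107.9 / (6.022 × 10²³ × 6.757 × 10^-23) = 10.61 g/cm³ = 10600 kg/m³.

10600 kg/m³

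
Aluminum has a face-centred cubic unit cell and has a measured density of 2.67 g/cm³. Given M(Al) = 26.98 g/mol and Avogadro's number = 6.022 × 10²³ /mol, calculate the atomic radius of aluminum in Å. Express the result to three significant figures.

For an FCC cell (Z = 4), a³ = Z·M/(N_A·ρ) = 4 × 26.98 / (6.022 × 10²³ × 2.670) = 6.712 × 10^-23 cm³, so a = 4.064 × 10^-8 cm = 4.064 Å.
Atoms touch along the face diagonal, so √2·a = 4r, so r = 0.3536 × a = 1.44 Å.

1.44 Å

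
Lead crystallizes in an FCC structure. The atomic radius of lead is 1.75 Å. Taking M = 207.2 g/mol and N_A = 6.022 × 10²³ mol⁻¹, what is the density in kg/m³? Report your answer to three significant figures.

11300 kg/m³

In an FCC lattice, atoms touch along the face diagonal, so √2·a = 4r, giving a = 4.950 Å = 4.950 × 10^-8 cm.
With Z = 4, ρ = Z·M/(N_A·a³) = 4 × 207.2 / (6.022 × 10²³ × 1.213 × 10^-22) = 11.35 g/cm³ = 11300 kg/m³.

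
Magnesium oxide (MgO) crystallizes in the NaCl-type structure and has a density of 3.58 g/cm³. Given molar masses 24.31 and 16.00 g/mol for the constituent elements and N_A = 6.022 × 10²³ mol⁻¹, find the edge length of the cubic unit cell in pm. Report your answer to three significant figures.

M(MgO) = 40.31 g/mol; Z = 4 formula units per cell.
a³ = Z·M/(N_A·ρ) = 4 × 40.31 / (6.022 × 10²³ × 3.58) = 7.479 × 10^-23 cm³, so a = 4.213 × 10^-8 cm = 421 pm.

421 pm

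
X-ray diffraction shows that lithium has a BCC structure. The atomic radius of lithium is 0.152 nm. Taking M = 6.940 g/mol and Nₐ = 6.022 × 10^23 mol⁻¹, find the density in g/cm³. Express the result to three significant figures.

In a BCC lattice, atoms touch along the body diagonal, so √3·a = 4r, giving a = 0.3510 nm = 3.510 × 10^-8 cm.
With Z = 2, ρ = Z·M/(N_A·a³) = 2 × 6.940 / (6.022 × 10²³ × 4.325 × 10^-23) = 0.5329 g/cm³.

0.533 g/cm³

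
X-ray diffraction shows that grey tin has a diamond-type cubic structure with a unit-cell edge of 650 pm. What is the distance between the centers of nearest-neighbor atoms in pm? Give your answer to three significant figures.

In a diamond cubic structure, nearest neighbors lie along the body diagonal with √3·a = 8r; the nearest-neighbor distance equals 2r = 0.4330·a.
d = 0.4330 × 650 = 281 pm.

281 pm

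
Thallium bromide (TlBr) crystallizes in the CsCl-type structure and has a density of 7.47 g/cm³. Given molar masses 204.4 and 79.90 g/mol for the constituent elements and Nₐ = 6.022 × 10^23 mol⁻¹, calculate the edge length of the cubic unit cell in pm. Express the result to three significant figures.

398 pm

M(TlBr) = 284.3 g/mol; Z = 1 formula unit per cell.
a³ = Z·M/(N_A·ρ) = 1 × 284.3 / (6.022 × 10²³ × 7.47) = 6.320 × 10^-23 cm³, so a = 3.983 × 10^-8 cm = 398 pm.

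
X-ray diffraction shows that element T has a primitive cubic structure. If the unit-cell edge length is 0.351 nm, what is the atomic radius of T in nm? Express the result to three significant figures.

0.176 nm

In a simple cubic lattice, atoms touch along the cell edge, so a = 2r.
r = a/2 = 0.351/2 = 0.176 nm.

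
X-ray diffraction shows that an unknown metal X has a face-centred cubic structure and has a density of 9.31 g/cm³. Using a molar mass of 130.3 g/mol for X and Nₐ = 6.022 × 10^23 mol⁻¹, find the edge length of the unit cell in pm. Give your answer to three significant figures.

453 pm

With Z = 4 atoms per FCC cell, a³ = Z·M/(N_A·ρ) = 4 × 130.3 / (6.022 × 10²³ × 9.310 g/cm³) = 9.296 × 10^-23 cm³.
a = (9.296 × 10^-23)^(1/3) = 4.530 × 10^-8 cm = 453 pm.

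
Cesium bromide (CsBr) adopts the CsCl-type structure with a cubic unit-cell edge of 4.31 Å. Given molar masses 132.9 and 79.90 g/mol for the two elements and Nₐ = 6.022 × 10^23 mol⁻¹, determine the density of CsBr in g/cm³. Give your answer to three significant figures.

The CsCl-type structure contains Z = 1 formula unit per cell; M(CsBr) = 132.9 + 79.90 = 212.8 g/mol.
a³ = (4.310 × 10^-8 cm)³ = 8.006 × 10^-23 cm³.
ρ = 1 × 212.8 / (6.022 × 10²³ × 8.006 × 10^-23) = 4.414 g/cm³.

4.41 g/cm³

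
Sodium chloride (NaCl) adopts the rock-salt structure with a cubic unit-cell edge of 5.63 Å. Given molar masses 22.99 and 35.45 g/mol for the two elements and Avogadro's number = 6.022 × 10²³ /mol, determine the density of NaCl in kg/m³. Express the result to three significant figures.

The rock-salt structure contains Z = 4 formula units per cell; M(NaCl) = 22.99 + 35.45 = 58.44 g/mol.
a³ = (5.630 × 10^-8 cm)³ = 1.785 × 10^-22 cm³.
ρ = 4 × 58.44 / (6.022 × 10²³ × 1.785 × 10^-22) = 2.175 g/cm³ = 2180 kg/m³.

2180 kg/m³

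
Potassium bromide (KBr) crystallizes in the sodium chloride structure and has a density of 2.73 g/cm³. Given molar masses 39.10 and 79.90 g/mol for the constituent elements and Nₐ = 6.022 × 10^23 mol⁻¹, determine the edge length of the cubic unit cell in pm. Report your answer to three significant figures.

662 pm

M(KBr) = 119.0 g/mol; Z = 4 formula units per cell.
a³ = Z·M/(N_A·ρ) = 4 × 119.0 / (6.022 × 10²³ × 2.73) = 2.895 × 10^-22 cm³, so a = 6.616 × 10^-8 cm = 662 pm.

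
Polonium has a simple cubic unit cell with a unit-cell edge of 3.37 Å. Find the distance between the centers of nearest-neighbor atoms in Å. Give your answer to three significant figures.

In a simple cubic structure, atoms touch along the cell edge, so a = 2r; the nearest-neighbor distance equals 2r = 1.000·a.
d = 1.000 × 3.37 = 3.37 Å.

3.37 Å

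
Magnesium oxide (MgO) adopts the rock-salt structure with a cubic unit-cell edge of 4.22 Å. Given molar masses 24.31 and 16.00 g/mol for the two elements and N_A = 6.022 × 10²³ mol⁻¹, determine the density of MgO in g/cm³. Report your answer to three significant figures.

3.56 g/cm³

The rock-salt structure contains Z = 4 formula units per cell; M(MgO) = 24.31 + 16.00 = 40.31 g/mol.
a³ = (4.220 × 10^-8 cm)³ = 7.515 × 10^-23 cm³.
ρ = 4 × 40.31 / (6.022 × 10²³ × 7.515 × 10^-23) = 3.563 g/cm³.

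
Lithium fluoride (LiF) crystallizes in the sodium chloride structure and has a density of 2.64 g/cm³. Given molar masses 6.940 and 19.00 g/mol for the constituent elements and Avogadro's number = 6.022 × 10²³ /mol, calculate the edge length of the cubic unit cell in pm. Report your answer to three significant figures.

M(LiF) = 25.94 g/mol; Z = 4 formula units per cell.
a³ = Z·M/(N_A·ρ) = 4 × 25.94 / (6.022 × 10²³ × 2.64) = 6.527 × 10^-23 cm³, so a = 4.026 × 10^-8 cm = 403 pm.

403 pm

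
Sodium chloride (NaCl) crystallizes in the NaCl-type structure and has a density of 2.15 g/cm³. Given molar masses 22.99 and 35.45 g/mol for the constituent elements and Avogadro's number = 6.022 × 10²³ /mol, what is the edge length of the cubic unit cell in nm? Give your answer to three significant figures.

0.565 nm

M(NaCl) = 58.44 g/mol; Z = 4 formula units per cell.
a³ = Z·M/(N_A·ρ) = 4 × 58.44 / (6.022 × 10²³ × 2.15) = 1.805 × 10^-22 cm³, so a = 5.652 × 10^-8 cm = 0.565 nm.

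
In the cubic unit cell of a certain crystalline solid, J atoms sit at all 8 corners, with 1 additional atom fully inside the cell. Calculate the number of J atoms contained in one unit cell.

Corner atoms are shared by 8 cells (1/8 each), interior atoms are unshared.
Net atoms = 8 × 1/8 + 1 = 1 + 1 = 2.

2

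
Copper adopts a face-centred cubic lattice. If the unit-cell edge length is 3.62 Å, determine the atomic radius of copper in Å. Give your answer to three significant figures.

In an FCC lattice, atoms touch along the face diagonal, so √2·a = 4r.
r = √2·a/4 = 1.4142 × 3.62 / 4 = 1.28 Å.

1.28 Å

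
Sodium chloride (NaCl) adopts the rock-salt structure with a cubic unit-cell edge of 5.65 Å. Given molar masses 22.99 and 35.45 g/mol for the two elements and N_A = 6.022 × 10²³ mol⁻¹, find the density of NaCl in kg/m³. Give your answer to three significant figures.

2150 kg/m³

The rock-salt structure contains Z = 4 formula units per cell; M(NaCl) = 22.99 + 35.45 = 58.44 g/mol.
a³ = (5.650 × 10^-8 cm)³ = 1.804 × 10^-22 cm³.
ρ = 4 × 58.44 / (6.022 × 10²³ × 1.804 × 10^-22) = 2.152 g/cm³ = 2150 kg/m³.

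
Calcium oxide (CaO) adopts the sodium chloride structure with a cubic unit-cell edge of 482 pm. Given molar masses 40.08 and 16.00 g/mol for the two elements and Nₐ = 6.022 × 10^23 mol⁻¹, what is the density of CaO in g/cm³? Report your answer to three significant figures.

3.33 g/cm³

The sodium chloride structure contains Z = 4 formula units per cell; M(CaO) = 40.08 + 16.00 = 56.08 g/mol.
a³ = (4.820 × 10^-8 cm)³ = 1.120 × 10^-22 cm³.
ρ = 4 × 56.08 / (6.022 × 10²³ × 1.120 × 10^-22) = 3.326 g/cm³.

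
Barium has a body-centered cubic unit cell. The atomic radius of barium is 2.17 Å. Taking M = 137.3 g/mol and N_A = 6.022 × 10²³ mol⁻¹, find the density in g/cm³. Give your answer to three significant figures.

3.62 g/cm³

In a BCC lattice, atoms touch along the body diagonal, so √3·a = 4r, giving a = 5.011 Å = 5.011 × 10^-8 cm.
With Z = 2, ρ = Z·M/(N_A·a³) = 2 × 137.3 / (6.022 × 10²³ × 1.259 × 10^-22) = 3.623 g/cm³.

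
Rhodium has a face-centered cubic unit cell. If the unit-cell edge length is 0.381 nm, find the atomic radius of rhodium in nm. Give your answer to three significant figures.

0.135 nm

In an FCC lattice, atoms touch along the face diagonal, so √2·a = 4r.
r = √2·a/4 = 1.4142 × 0.381 / 4 = 0.135 nm.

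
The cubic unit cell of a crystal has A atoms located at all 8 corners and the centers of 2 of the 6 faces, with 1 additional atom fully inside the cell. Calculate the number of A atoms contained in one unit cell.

Corner atoms are shared by 8 cells (1/8 each), face atoms by 2 (1/2 each), interior atoms are unshared.
Net atoms = 8 × 1/8 + 2 × 1/2 + 1 = 1 + 1 + 1 = 3.

3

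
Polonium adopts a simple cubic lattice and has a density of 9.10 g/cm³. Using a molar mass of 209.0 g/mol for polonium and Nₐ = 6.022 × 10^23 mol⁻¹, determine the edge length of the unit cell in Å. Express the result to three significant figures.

With Z = 1 atom per simple cubic cell, a³ = Z·M/(N_A·ρ) = 1 × 209.0 / (6.022 × 10²³ × 9.100 g/cm³) = 3.814 × 10^-23 cm³.
a = (3.814 × 10^-23)^(1/3) = 3.366 × 10^-8 cm = 3.37 Å.

3.37 Å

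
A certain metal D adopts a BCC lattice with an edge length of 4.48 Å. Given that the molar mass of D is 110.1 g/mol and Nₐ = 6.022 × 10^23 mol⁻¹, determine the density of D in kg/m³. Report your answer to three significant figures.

A BCC unit cell contains Z = 2 atoms.
Cell volume: a³ = (4.48 Å)³ = (4.480 × 10^-8 cm)³ = 8.992 × 10^-23 cm³.
ρ = Z·M/(N_A·a³) = 2 × 110.1 / (6.022 × 10²³ × 8.992 × 10^-23) = 4.067 g/cm³ = 4070 kg/m³.

4070 kg/m³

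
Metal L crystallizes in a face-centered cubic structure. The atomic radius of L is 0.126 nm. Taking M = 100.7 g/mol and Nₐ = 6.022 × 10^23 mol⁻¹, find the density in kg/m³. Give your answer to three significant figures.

In an FCC lattice, atoms touch along the face diagonal, so √2·a = 4r, giving a = 0.3564 nm = 3.564 × 10^-8 cm.
With Z = 4, ρ = Z·M/(N_A·a³) = 4 × 100.7 / (6.022 × 10²³ × 4.526 × 10^-23) = 14.78 g/cm³ = 14800 kg/m³.

14800 kg/m³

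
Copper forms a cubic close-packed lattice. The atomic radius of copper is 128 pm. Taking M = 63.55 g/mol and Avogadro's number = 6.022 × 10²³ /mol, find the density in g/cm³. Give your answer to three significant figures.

8.90 g/cm³

In an FCC lattice, atoms touch along the face diagonal, so √2·a = 4r, giving a = 362.0 pm = 3.620 × 10^-8 cm.
With Z = 4, ρ = Z·M/(N_A·a³) = 4 × 63.55 / (6.022 × 10²³ × 4.745 × 10^-23) = 8.895 g/cm³.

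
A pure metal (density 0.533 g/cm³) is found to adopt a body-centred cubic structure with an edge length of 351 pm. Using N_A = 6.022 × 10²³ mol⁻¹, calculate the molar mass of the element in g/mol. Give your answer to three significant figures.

A BCC cell has Z = 2 atoms; a = 3.510 × 10^-8 cm.
M = ρ·N_A·a³/Z = 0.533 × 6.022 × 10²³ × 4.324 × 10^-23 / 2 = 6.94 g/mol.

6.94 g/mol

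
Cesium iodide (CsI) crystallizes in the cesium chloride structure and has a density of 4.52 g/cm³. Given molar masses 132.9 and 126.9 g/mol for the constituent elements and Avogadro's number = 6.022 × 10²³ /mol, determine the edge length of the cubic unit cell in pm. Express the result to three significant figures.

457 pm

M(CsI) = 259.8 g/mol; Z = 1 formula unit per cell.
a³ = Z·M/(N_A·ρ) = 1 × 259.8 / (6.022 × 10²³ × 4.52) = 9.545 × 10^-23 cm³, so a = 4.570 × 10^-8 cm = 457 pm.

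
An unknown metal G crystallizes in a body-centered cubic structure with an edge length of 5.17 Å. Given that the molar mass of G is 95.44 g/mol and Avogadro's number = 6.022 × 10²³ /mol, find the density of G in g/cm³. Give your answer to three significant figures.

A BCC unit cell contains Z = 2 atoms.
Cell volume: a³ = (5.17 Å)³ = (5.170 × 10^-8 cm)³ = 1.382 × 10^-22 cm³.
ρ = Z·M/(N_A·a³) = 2 × 95.44 / (6.022 × 10²³ × 1.382 × 10^-22) = 2.294 g/cm³.

2.29 g/cm³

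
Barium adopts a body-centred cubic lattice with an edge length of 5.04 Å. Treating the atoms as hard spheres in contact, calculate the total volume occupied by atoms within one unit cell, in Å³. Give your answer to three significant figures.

In a BCC lattice atoms touch along the body diagonal, so √3·a = 4r, so r = 0.4330a = 2.182 Å.
V_atoms = Z × (4/3)πr³ = 2 × (4/3)π × (2.182)³ = 87.1 Å³.

87.1 Å³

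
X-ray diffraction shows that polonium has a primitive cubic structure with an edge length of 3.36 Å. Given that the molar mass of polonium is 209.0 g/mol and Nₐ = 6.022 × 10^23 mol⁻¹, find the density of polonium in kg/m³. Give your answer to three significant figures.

9150 kg/m³

A simple cubic unit cell contains Z = 1 atom.
Cell volume: a³ = (3.36 Å)³ = (3.360 × 10^-8 cm)³ = 3.793 × 10^-23 cm³.
ρ = Z·M/(N_A·a³) = 1 × 209.0 / (6.022 × 10²³ × 3.793 × 10^-23) = 9.149 g/cm³ = 9150 kg/m³.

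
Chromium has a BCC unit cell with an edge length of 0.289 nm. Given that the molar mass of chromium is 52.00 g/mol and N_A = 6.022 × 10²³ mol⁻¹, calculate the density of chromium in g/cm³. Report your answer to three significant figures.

7.15 g/cm³

A BCC unit cell contains Z = 2 atoms.
Cell volume: a³ = (0.289 nm)³ = (2.890 × 10^-8 cm)³ = 2.414 × 10^-23 cm³.
ρ = Z·M/(N_A·a³) = 2 × 52.00 / (6.022 × 10²³ × 2.414 × 10^-23) = 7.155 g/cm³.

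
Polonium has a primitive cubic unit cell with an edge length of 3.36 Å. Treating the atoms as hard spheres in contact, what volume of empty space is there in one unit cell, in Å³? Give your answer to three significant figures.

18.1 Å³

In a simple cubic lattice atoms touch along the cell edge, so a = 2r, so r = 0.5000a = 1.680 Å.
V_cell = a³ = 37.93 Å³; V_atoms = 1 × (4/3)πr³ = 19.86 Å³.
Empty space = 37.93 − 19.86 = 18.1 Å³.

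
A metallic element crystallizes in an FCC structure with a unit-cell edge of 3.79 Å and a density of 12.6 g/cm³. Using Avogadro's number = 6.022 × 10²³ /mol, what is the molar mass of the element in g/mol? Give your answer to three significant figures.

An FCC cell has Z = 4 atoms; a = 3.790 × 10^-8 cm.
M = ρ·N_A·a³/Z = 12.6 × 6.022 × 10²³ × 5.444 × 10^-23 / 4 = 103 g/mol.

103 g/mol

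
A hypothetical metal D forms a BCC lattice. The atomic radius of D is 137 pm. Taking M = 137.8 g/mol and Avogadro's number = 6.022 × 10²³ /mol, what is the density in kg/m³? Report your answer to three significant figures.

In a BCC lattice, atoms touch along the body diagonal, so √3·a = 4r, giving a = 316.4 pm = 3.164 × 10^-8 cm.
With Z = 2, ρ = Z·M/(N_A·a³) = 2 × 137.8 / (6.022 × 10²³ × 3.167 × 10^-23) = 14.45 g/cm³ = 14500 kg/m³.

14500 kg/m³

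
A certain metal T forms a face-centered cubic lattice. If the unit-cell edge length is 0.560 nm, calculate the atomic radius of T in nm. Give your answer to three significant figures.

0.198 nm

In an FCC lattice, atoms touch along the face diagonal, so √2·a = 4r.
r = √2·a/4 = 1.4142 × 0.560 / 4 = 0.198 nm.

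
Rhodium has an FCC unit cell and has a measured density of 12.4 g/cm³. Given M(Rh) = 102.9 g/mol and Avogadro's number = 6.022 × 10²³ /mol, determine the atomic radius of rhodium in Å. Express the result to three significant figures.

1.35 Å

For an FCC cell (Z = 4), a³ = Z·M/(N_A·ρ) = 4 × 102.9 / (6.022 × 10²³ × 12.40) = 5.512 × 10^-23 cm³, so a = 3.806 × 10^-8 cm = 3.806 Å.
Atoms touch along the face diagonal, so √2·a = 4r, so r = 0.3536 × a = 1.35 Å.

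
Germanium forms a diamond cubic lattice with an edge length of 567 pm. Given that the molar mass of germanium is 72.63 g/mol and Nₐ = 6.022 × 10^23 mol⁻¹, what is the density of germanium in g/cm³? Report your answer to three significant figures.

5.29 g/cm³

A diamond cubic unit cell contains Z = 8 atoms.
Cell volume: a³ = (567 pm)³ = (5.670 × 10^-8 cm)³ = 1.823 × 10^-22 cm³.
ρ = Z·M/(N_A·a³) = 8 × 72.63 / (6.022 × 10²³ × 1.823 × 10^-22) = 5.293 g/cm³.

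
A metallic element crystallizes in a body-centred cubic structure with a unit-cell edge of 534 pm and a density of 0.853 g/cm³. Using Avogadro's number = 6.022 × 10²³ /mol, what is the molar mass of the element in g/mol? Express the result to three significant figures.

39.1 g/mol

A BCC cell has Z = 2 atoms; a = 5.340 × 10^-8 cm.
M = ρ·N_A·a³/Z = 0.853 × 6.022 × 10²³ × 1.523 × 10^-22 / 2 = 39.1 g/mol.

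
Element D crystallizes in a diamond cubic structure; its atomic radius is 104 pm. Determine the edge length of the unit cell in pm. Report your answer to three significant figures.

In a diamond cubic lattice, nearest neighbors lie along the body diagonal with √3·a = 8r.
a = 8r/√3 = 8 × 104 / 1.7321 = 480 pm.

480 pm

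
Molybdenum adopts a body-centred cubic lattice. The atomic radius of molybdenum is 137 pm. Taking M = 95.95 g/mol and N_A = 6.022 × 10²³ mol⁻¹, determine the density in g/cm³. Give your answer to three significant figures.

10.1 g/cm³

In a BCC lattice, atoms touch along the body diagonal, so √3·a = 4r, giving a = 316.4 pm = 3.164 × 10^-8 cm.
With Z = 2, ρ = Z·M/(N_A·a³) = 2 × 95.95 / (6.022 × 10²³ × 3.167 × 10^-23) = 10.06 g/cm³.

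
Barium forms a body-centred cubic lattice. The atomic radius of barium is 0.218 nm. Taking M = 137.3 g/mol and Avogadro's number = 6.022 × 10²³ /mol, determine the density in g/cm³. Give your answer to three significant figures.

3.57 g/cm³

In a BCC lattice, atoms touch along the body diagonal, so √3·a = 4r, giving a = 0.5034 nm = 5.034 × 10^-8 cm.
With Z = 2, ρ = Z·M/(N_A·a³) = 2 × 137.3 / (6.022 × 10²³ × 1.276 × 10^-22) = 3.573 g/cm³.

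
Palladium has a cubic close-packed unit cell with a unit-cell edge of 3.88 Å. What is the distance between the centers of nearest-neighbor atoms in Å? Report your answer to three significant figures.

In an FCC structure, atoms touch along the face diagonal, so √2·a = 4r; the nearest-neighbor distance equals 2r = 0.7071·a.
d = 0.7071 × 3.88 = 2.74 Å.

2.74 Å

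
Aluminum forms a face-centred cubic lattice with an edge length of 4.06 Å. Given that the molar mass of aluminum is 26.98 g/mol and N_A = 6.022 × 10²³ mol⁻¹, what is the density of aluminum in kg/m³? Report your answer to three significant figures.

An FCC unit cell contains Z = 4 atoms.
Cell volume: a³ = (4.06 Å)³ = (4.060 × 10^-8 cm)³ = 6.692 × 10^-23 cm³.
ρ = Z·M/(N_A·a³) = 4 × 26.98 / (6.022 × 10²³ × 6.692 × 10^-23) = 2.678 g/cm³ = 2680 kg/m³.

2680 kg/m³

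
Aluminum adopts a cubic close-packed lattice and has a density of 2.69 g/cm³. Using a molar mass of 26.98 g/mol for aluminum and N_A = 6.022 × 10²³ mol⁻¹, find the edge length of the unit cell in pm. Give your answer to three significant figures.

405 pm

With Z = 4 atoms per FCC cell, a³ = Z·M/(N_A·ρ) = 4 × 26.98 / (6.022 × 10²³ × 2.690 g/cm³) = 6.662 × 10^-23 cm³.
a = (6.662 × 10^-23)^(1/3) = 4.054 × 10^-8 cm = 405 pm.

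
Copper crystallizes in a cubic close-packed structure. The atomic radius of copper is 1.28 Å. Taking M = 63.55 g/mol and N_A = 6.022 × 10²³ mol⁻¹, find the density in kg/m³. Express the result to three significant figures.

8900 kg/m³

In an FCC lattice, atoms touch along the face diagonal, so √2·a = 4r, giving a = 3.620 Å = 3.620 × 10^-8 cm.
With Z = 4, ρ = Z·M/(N_A·a³) = 4 × 63.55 / (6.022 × 10²³ × 4.745 × 10^-23) = 8.895 g/cm³ = 8900 kg/m³.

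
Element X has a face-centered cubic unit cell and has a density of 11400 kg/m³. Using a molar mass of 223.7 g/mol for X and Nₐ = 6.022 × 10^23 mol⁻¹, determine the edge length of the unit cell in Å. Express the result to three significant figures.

5.07 Å

With Z = 4 atoms per FCC cell, a³ = Z·M/(N_A·ρ) = 4 × 223.7 / (6.022 × 10²³ × 11.40 g/cm³) = 1.303 × 10^-22 cm³.
a = (1.303 × 10^-22)^(1/3) = 5.070 × 10^-8 cm = 5.07 Å.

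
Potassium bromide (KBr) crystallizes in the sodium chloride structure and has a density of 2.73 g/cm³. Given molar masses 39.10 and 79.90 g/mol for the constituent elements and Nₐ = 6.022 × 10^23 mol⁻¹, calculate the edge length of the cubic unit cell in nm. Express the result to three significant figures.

0.662 nm

M(KBr) = 119.0 g/mol; Z = 4 formula units per cell.
a³ = Z·M/(N_A·ρ) = 4 × 119.0 / (6.022 × 10²³ × 2.73) = 2.895 × 10^-22 cm³, so a = 6.616 × 10^-8 cm = 0.662 nm.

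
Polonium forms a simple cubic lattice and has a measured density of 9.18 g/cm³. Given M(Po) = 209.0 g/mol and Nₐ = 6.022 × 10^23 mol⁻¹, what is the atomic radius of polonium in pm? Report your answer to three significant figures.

For a simple cubic cell (Z = 1), a³ = Z·M/(N_A·ρ) = 1 × 209.0 / (6.022 × 10²³ × 9.180) = 3.781 × 10^-23 cm³, so a = 3.356 × 10^-8 cm = 335.6 pm.
Atoms touch along the cell edge, so a = 2r, so r = 0.5000 × a = 168 pm.

168 pm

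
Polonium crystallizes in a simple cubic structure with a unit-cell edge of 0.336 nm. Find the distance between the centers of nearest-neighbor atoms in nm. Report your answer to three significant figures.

0.336 nm

In a simple cubic structure, atoms touch along the cell edge, so a = 2r; the nearest-neighbor distance equals 2r = 1.000·a.
d = 1.000 × 0.336 = 0.336 nm.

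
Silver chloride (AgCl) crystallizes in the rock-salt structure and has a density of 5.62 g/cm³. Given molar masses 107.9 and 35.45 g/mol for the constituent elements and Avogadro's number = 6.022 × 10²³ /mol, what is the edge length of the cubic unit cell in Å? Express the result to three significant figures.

5.53 Å

M(AgCl) = 143.35 g/mol; Z = 4 formula units per cell.
a³ = Z·M/(N_A·ρ) = 4 × 143.35 / (6.022 × 10²³ × 5.62) = 1.694 × 10^-22 cm³, so a = 5.533 × 10^-8 cm = 5.53 Å.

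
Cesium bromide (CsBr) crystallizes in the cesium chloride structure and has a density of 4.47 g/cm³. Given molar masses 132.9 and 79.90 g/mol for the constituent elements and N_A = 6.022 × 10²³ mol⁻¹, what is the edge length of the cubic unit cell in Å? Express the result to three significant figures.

4.29 Å

M(CsBr) = 212.8 g/mol; Z = 1 formula unit per cell.
a³ = Z·M/(N_A·ρ) = 1 × 212.8 / (6.022 × 10²³ × 4.47) = 7.905 × 10^-23 cm³, so a = 4.292 × 10^-8 cm = 4.29 Å.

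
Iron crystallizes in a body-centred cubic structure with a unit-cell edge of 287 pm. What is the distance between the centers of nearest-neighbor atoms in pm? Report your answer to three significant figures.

In a BCC structure, atoms touch along the body diagonal, so √3·a = 4r; the nearest-neighbor distance equals 2r = 0.8660·a.
d = 0.8660 × 287 = 249 pm.

249 pm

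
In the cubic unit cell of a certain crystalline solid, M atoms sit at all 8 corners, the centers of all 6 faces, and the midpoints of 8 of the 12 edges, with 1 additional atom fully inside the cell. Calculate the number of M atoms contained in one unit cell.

7

Corner atoms are shared by 8 cells (1/8 each), face atoms by 2 (1/2 each), edge atoms by 4 (1/4 each), interior atoms are unshared.
Net atoms = 8 × 1/8 + 6 × 1/2 + 8 × 1/4 + 1 = 1 + 3 + 2 + 1 = 7.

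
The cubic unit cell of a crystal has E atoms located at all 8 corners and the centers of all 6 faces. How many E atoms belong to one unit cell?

Corner atoms are shared by 8 cells (1/8 each), face atoms by 2 (1/2 each).
Net atoms = 8 × 1/8 + 6 × 1/2 = 1 + 3 = 4.

4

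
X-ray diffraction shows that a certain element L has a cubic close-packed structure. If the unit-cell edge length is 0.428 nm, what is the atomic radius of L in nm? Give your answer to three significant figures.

In an FCC lattice, atoms touch along the face diagonal, so √2·a = 4r.
r = √2·a/4 = 1.4142 × 0.428 / 4 = 0.151 nm.

0.151 nm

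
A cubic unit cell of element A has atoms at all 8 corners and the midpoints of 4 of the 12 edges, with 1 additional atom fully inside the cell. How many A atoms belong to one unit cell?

Corner atoms are shared by 8 cells (1/8 each), edge atoms by 4 (1/4 each), interior atoms are unshared.
Net atoms = 8 × 1/8 + 4 × 1/4 + 1 = 1 + 1 + 1 = 3.

3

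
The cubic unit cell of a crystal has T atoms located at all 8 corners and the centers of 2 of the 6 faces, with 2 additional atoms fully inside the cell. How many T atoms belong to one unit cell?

Corner atoms are shared by 8 cells (1/8 each), face atoms by 2 (1/2 each), interior atoms are unshared.
Net atoms = 8 × 1/8 + 2 × 1/2 + 2 = 1 + 1 + 2 = 4.

4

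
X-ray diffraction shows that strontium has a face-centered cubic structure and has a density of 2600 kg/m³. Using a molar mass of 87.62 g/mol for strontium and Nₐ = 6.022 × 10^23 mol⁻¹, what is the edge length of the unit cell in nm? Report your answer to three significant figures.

0.607 nm

With Z = 4 atoms per FCC cell, a³ = Z·M/(N_A·ρ) = 4 × 87.62 / (6.022 × 10²³ × 2.600 g/cm³) = 2.238 × 10^-22 cm³.
a = (2.238 × 10^-22)^(1/3) = 6.072 × 10^-8 cm = 0.607 nm.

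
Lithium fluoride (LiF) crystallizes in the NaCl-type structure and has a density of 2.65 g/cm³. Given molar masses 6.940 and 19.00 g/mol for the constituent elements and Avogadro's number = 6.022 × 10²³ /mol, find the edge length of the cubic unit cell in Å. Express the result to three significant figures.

M(LiF) = 25.94 g/mol; Z = 4 formula units per cell.
a³ = Z·M/(N_A·ρ) = 4 × 25.94 / (6.022 × 10²³ × 2.65) = 6.502 × 10^-23 cm³, so a = 4.021 × 10^-8 cm = 4.02 Å.

4.02 Å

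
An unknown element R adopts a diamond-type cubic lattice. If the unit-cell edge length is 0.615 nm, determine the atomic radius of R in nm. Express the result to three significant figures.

In a diamond cubic lattice, nearest neighbors lie along the body diagonal with √3·a = 8r.
r = √3·a/8 = 1.7321 × 0.615 / 8 = 0.133 nm.

0.133 nm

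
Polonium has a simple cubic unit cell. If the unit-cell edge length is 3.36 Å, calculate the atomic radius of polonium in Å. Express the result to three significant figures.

In a simple cubic lattice, atoms touch along the cell edge, so a = 2r.
r = a/2 = 3.36/2 = 1.68 Å.

1.68 Å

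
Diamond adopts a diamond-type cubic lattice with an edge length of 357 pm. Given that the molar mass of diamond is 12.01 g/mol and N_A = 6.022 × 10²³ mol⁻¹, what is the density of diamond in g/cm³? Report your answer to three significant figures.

3.51 g/cm³

A diamond cubic unit cell contains Z = 8 atoms.
Cell volume: a³ = (357 pm)³ = (3.570 × 10^-8 cm)³ = 4.550 × 10^-23 cm³.
ρ = Z·M/(N_A·a³) = 8 × 12.01 / (6.022 × 10²³ × 4.550 × 10^-23) = 3.507 g/cm³.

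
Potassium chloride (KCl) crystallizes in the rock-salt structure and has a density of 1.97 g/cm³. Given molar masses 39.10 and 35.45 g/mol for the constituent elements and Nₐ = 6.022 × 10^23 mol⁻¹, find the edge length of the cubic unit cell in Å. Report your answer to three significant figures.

M(KCl) = 74.55 g/mol; Z = 4 formula units per cell.
a³ = Z·M/(N_A·ρ) = 4 × 74.55 / (6.022 × 10²³ × 1.97) = 2.514 × 10^-22 cm³, so a = 6.311 × 10^-8 cm = 6.31 Å.

6.31 Å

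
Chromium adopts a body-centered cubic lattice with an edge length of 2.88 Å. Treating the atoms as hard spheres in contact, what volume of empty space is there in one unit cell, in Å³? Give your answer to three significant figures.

7.64 Å³

In a BCC lattice atoms touch along the body diagonal, so √3·a = 4r, so r = 0.4330a = 1.247 Å.
V_cell = a³ = 23.89 Å³; V_atoms = 2 × (4/3)πr³ = 16.25 Å³.
Empty space = 23.89 − 16.25 = 7.64 Å³.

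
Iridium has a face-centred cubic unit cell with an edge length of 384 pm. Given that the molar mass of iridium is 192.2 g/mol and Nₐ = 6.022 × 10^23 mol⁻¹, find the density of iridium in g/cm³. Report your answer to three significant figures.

22.5 g/cm³

An FCC unit cell contains Z = 4 atoms.
Cell volume: a³ = (384 pm)³ = (3.840 × 10^-8 cm)³ = 5.662 × 10^-23 cm³.
ρ = Z·M/(N_A·a³) = 4 × 192.2 / (6.022 × 10²³ × 5.662 × 10^-23) = 22.55 g/cm³.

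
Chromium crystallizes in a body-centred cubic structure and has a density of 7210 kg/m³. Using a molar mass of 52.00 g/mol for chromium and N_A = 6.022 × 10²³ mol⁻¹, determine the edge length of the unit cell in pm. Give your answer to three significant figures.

288 pm

With Z = 2 atoms per BCC cell, a³ = Z·M/(N_A·ρ) = 2 × 52.00 / (6.022 × 10²³ × 7.210 g/cm³) = 2.395 × 10^-23 cm³.
a = (2.395 × 10^-23)^(1/3) = 2.883 × 10^-8 cm = 288 pm.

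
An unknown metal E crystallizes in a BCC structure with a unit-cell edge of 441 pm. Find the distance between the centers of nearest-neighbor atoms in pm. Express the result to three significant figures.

In a BCC structure, atoms touch along the body diagonal, so √3·a = 4r; the nearest-neighbor distance equals 2r = 0.8660·a.
d = 0.8660 × 441 = 382 pm.

382 pm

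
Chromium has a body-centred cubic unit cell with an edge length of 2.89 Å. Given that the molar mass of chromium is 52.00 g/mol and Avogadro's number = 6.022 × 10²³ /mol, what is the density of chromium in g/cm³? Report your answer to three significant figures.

7.15 g/cm³

A BCC unit cell contains Z = 2 atoms.
Cell volume: a³ = (2.89 Å)³ = (2.890 × 10^-8 cm)³ = 2.414 × 10^-23 cm³.
ρ = Z·M/(N_A·a³) = 2 × 52.00 / (6.022 × 10²³ × 2.414 × 10^-23) = 7.155 g/cm³.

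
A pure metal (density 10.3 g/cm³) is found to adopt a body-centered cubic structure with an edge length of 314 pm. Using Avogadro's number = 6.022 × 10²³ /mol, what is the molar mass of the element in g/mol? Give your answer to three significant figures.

96.0 g/mol

A BCC cell has Z = 2 atoms; a = 3.140 × 10^-8 cm.
M = ρ·N_A·a³/Z = 10.3 × 6.022 × 10²³ × 3.096 × 10^-23 / 2 = 96.0 g/mol.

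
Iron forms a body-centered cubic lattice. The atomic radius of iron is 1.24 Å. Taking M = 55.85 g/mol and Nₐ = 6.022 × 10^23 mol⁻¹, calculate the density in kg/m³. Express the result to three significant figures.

In a BCC lattice, atoms touch along the body diagonal, so √3·a = 4r, giving a = 2.864 Å = 2.864 × 10^-8 cm.
With Z = 2, ρ = Z·M/(N_A·a³) = 2 × 55.85 / (6.022 × 10²³ × 2.348 × 10^-23) = 7.899 g/cm³ = 7900 kg/m³.

7900 kg/m³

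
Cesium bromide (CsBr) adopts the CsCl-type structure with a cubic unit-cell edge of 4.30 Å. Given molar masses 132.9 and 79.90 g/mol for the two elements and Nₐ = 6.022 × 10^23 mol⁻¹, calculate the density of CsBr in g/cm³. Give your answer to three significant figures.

The CsCl-type structure contains Z = 1 formula unit per cell; M(CsBr) = 132.9 + 79.90 = 212.8 g/mol.
a³ = (4.300 × 10^-8 cm)³ = 7.951 × 10^-23 cm³.
ρ = 1 × 212.8 / (6.022 × 10²³ × 7.951 × 10^-23) = 4.445 g/cm³.

4.44 g/cm³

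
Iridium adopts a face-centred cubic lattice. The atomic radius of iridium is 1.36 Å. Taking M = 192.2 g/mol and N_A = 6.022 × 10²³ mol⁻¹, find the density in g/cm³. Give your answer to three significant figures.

In an FCC lattice, atoms touch along the face diagonal, so √2·a = 4r, giving a = 3.847 Å = 3.847 × 10^-8 cm.
With Z = 4, ρ = Z·M/(N_A·a³) = 4 × 192.2 / (6.022 × 10²³ × 5.692 × 10^-23) = 22.43 g/cm³.

22.4 g/cm³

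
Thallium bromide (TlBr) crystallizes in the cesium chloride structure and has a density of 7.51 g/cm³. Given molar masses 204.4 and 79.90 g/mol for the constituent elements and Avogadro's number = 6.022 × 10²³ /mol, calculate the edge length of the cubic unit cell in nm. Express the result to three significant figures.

0.398 nm

M(TlBr) = 284.3 g/mol; Z = 1 formula unit per cell.
a³ = Z·M/(N_A·ρ) = 1 × 284.3 / (6.022 × 10²³ × 7.51) = 6.286 × 10^-23 cm³, so a = 3.976 × 10^-8 cm = 0.398 nm.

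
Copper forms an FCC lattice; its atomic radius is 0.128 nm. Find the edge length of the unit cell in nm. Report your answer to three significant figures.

In an FCC lattice, atoms touch along the face diagonal, so √2·a = 4r.
a = 4r/√2 = 4 × 0.128 / 1.4142 = 0.362 nm.

0.362 nm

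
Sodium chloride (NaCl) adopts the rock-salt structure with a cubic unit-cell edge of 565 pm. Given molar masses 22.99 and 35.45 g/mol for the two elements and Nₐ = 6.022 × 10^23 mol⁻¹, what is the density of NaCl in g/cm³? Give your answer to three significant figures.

2.15 g/cm³

The rock-salt structure contains Z = 4 formula units per cell; M(NaCl) = 22.99 + 35.45 = 58.44 g/mol.
a³ = (5.650 × 10^-8 cm)³ = 1.804 × 10^-22 cm³.
ρ = 4 × 58.44 / (6.022 × 10²³ × 1.804 × 10^-22) = 2.152 g/cm³.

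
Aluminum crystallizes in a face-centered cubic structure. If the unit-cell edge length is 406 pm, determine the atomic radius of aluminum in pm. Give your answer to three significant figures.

144 pm

In an FCC lattice, atoms touch along the face diagonal, so √2·a = 4r.
r = √2·a/4 = 1.4142 × 406 / 4 = 144 pm.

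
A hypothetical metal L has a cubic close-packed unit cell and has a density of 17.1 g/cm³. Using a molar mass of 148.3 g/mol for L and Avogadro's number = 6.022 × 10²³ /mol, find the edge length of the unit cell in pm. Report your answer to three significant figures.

With Z = 4 atoms per FCC cell, a³ = Z·M/(N_A·ρ) = 4 × 148.3 / (6.022 × 10²³ × 17.10 g/cm³) = 5.761 × 10^-23 cm³.
a = (5.761 × 10^-23)^(1/3) = 3.862 × 10^-8 cm = 386 pm.

386 pm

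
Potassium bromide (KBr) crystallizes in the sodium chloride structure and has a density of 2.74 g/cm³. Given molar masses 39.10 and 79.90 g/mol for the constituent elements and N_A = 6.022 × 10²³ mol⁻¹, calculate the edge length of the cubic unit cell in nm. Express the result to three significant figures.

M(KBr) = 119.0 g/mol; Z = 4 formula units per cell.
a³ = Z·M/(N_A·ρ) = 4 × 119.0 / (6.022 × 10²³ × 2.74) = 2.885 × 10^-22 cm³, so a = 6.608 × 10^-8 cm = 0.661 nm.

0.661 nm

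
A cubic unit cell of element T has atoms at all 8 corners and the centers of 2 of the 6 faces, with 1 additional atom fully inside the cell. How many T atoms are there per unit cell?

3

Corner atoms are shared by 8 cells (1/8 each), face atoms by 2 (1/2 each), interior atoms are unshared.
Net atoms = 8 × 1/8 + 2 × 1/2 + 1 = 1 + 1 + 1 = 3.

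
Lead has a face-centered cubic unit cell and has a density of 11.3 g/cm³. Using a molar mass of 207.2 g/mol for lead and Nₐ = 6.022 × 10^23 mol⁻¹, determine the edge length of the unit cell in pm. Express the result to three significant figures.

496 pm

With Z = 4 atoms per FCC cell, a³ = Z·M/(N_A·ρ) = 4 × 207.2 / (6.022 × 10²³ × 11.30 g/cm³) = 1.218 × 10^-22 cm³.
a = (1.218 × 10^-22)^(1/3) = 4.957 × 10^-8 cm = 496 pm.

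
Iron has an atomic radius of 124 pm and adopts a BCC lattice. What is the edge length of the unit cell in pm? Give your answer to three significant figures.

In a BCC lattice, atoms touch along the body diagonal, so √3·a = 4r.
a = 4r/√3 = 4 × 124 / 1.7321 = 286 pm.

286 pm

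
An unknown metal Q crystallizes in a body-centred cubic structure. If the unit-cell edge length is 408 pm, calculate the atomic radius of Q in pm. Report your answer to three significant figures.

In a BCC lattice, atoms touch along the body diagonal, so √3·a = 4r.
r = √3·a/4 = 1.7321 × 408 / 4 = 177 pm.

177 pm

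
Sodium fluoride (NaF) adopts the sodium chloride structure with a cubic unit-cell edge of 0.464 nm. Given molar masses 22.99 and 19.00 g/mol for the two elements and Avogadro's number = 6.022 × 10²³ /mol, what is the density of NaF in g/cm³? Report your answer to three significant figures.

2.79 g/cm³

The sodium chloride structure contains Z = 4 formula units per cell; M(NaF) = 22.99 + 19.00 = 41.99 g/mol.
a³ = (4.640 × 10^-8 cm)³ = 9.990 × 10^-23 cm³.
ρ = 4 × 41.99 / (6.022 × 10²³ × 9.990 × 10^-23) = 2.792 g/cm³.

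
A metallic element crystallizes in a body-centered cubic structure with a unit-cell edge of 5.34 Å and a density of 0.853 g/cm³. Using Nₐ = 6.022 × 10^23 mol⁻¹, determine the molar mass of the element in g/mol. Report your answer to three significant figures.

A BCC cell has Z = 2 atoms; a = 5.340 × 10^-8 cm.
M = ρ·N_A·a³/Z = 0.853 × 6.022 × 10²³ × 1.523 × 10^-22 / 2 = 39.1 g/mol.

39.1 g/mol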